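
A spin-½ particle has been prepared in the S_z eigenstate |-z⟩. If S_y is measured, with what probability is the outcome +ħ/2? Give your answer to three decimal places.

0.500

In the S_z basis, |-z⟩ = |-z⟩ and |+y⟩ = (|+z⟩ + i|-z⟩)/√2.
|⟨+y|-z⟩|² = 1/2.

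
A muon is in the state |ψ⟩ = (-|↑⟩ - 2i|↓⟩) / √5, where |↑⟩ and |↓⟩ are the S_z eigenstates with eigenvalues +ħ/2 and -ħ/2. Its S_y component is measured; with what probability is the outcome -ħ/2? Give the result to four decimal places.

0.1000

|-y⟩ = (|↑⟩ - i|↓⟩)/√2, so ⟨-y|ψ⟩ = (1) / (√2·√5).
P = |1|² / 10 = 1/10.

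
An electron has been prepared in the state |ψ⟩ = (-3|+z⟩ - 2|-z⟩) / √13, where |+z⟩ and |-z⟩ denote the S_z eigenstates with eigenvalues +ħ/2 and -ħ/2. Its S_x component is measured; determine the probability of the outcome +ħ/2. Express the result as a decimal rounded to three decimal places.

|+x⟩ = (|+z⟩ + |-z⟩)/√2, so ⟨+x|ψ⟩ = (-5) / (√2·√13).
P = |-5|² / 26 = 25/26.

0.962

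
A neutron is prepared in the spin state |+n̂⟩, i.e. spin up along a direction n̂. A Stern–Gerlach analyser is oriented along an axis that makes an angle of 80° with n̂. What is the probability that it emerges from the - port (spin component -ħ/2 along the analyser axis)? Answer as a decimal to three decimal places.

For spin-½, the probability of finding spin-up along an axis at angle θ to the initial spin direction is cos²(θ/2); spin-down is sin²(θ/2).
θ = 80°, so P = sin²(40°) ≈ 0.413.

0.413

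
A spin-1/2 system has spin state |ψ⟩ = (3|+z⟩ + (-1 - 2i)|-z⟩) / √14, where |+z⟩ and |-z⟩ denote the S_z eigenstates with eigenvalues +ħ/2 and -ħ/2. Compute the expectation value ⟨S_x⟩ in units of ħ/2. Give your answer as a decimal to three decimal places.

⟨σ_x⟩ = 2 Re(a* b)/(|a|²+|b|²) with a = 3, b = (-1 - 2i).
a* b = (-3 - 6i), so ⟨σ_x⟩ = -6/14.
⟨S_x⟩ = (ħ/2)·⟨σ_x⟩.

-0.429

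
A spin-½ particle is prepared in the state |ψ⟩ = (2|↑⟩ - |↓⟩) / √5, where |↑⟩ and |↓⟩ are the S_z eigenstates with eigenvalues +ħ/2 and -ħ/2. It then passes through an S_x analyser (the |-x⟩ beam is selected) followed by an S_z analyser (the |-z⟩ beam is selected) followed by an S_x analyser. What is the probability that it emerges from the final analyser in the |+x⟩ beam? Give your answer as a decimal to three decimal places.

First analyser (S_x): P(|-x⟩) = |⟨-x|ψ⟩|² = 9/10.
After stage 1 the state is |-x⟩; P(|-z⟩) = |⟨-z|-x⟩|² = 1/2.
After stage 2 the state is |-z⟩; P(|+x⟩) = |⟨+x|-z⟩|² = 1/2.
Joint probability = 9/10 × 1/2 × 1/2 = 0.225.

0.225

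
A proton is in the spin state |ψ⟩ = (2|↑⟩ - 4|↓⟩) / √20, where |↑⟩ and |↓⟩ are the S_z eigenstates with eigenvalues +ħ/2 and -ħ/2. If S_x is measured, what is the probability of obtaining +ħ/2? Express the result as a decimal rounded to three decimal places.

0.100

|+x⟩ = (|↑⟩ + |↓⟩)/√2, so ⟨+x|ψ⟩ = (-2) / (√2·√20).
P = |-2|² / 40 = 4/40.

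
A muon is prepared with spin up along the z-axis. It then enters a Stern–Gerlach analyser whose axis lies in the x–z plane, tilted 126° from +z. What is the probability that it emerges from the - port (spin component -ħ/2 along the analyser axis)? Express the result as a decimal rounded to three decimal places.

For spin-½, the probability of finding spin-up along an axis at angle θ to the initial spin direction is cos²(θ/2); spin-down is sin²(θ/2).
θ = 126°, so P = sin²(63°) ≈ 0.794.

0.794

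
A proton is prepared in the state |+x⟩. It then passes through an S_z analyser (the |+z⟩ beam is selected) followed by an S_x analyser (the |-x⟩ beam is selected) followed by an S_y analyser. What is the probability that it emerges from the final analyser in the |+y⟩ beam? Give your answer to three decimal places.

First analyser (S_z): from |+x⟩, P(|+z⟩) = 1/2.
After stage 1 the state is |+z⟩; P(|-x⟩) = |⟨-x|+z⟩|² = 1/2.
After stage 2 the state is |-x⟩; P(|+y⟩) = |⟨+y|-x⟩|² = 1/2.
Joint probability = 1/2 × 1/2 × 1/2 = 0.125.

0.125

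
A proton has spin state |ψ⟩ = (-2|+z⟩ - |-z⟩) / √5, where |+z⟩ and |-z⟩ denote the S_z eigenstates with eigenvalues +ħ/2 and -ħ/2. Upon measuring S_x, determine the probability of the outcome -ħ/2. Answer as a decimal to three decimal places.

0.100

|-x⟩ = (|+z⟩ - |-z⟩)/√2, so ⟨-x|ψ⟩ = (-1) / (√2·√5).
P = |-1|² / 10 = 1/10.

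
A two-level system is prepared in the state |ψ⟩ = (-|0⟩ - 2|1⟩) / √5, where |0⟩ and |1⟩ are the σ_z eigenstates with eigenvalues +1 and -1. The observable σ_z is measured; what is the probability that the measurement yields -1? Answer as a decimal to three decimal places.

The -1 outcome corresponds to |1⟩. Its amplitude in |ψ⟩ is -2/√5.
P = |-2|² / 5 = 4/5.

0.800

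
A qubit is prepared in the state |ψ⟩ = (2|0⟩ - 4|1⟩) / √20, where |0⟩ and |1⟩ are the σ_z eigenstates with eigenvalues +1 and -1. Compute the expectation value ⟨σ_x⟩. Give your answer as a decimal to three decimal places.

⟨σ_x⟩ = 2 Re(a* b)/(|a|²+|b|²) with a = 2, b = -4.
a* b = -8, so ⟨σ_x⟩ = -16/20.

-0.800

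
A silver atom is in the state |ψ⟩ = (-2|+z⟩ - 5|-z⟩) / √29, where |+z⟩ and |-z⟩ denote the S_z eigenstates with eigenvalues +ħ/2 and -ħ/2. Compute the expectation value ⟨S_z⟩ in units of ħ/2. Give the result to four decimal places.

⟨σ_z⟩ = |a|² - |b|² divided by |a|²+|b|², with a, b the |+z⟩, |-z⟩ amplitudes.
= (4 - 25)/29 = -21/29.
⟨S_z⟩ = (ħ/2)·⟨σ_z⟩.

-0.7241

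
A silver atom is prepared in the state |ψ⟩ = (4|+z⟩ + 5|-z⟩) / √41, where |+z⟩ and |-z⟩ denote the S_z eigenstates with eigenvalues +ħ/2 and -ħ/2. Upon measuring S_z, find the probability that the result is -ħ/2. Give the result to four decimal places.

0.6098

The -ħ/2 outcome corresponds to |-z⟩. Its amplitude in |ψ⟩ is 5/√41.
P = |5|² / 41 = 25/41.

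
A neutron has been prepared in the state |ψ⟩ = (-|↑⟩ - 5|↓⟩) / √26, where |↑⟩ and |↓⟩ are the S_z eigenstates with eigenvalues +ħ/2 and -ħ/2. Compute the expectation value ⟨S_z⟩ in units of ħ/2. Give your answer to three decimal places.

-0.923

⟨σ_z⟩ = |a|² - |b|² divided by |a|²+|b|², with a, b the |↑⟩, |↓⟩ amplitudes.
= (1 - 25)/26 = -24/26.
⟨S_z⟩ = (ħ/2)·⟨σ_z⟩.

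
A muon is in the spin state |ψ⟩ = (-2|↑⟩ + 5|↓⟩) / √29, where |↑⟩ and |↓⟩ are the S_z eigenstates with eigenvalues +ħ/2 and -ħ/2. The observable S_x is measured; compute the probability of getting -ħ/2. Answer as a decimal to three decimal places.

0.845

|-x⟩ = (|↑⟩ - |↓⟩)/√2, so ⟨-x|ψ⟩ = (-7) / (√2·√29).
P = |-7|² / 58 = 49/58.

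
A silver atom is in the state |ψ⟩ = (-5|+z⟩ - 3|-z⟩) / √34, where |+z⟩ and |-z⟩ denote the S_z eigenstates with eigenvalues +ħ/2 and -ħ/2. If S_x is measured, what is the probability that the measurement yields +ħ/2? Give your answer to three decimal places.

|+x⟩ = (|+z⟩ + |-z⟩)/√2, so ⟨+x|ψ⟩ = (-8) / (√2·√34).
P = |-8|² / 68 = 64/68.

0.941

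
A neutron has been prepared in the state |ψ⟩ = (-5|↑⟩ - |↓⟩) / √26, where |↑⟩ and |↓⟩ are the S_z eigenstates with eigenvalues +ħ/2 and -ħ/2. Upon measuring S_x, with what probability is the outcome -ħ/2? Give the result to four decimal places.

|-x⟩ = (|↑⟩ - |↓⟩)/√2, so ⟨-x|ψ⟩ = (-4) / (√2·√26).
P = |-4|² / 52 = 16/52.

0.3077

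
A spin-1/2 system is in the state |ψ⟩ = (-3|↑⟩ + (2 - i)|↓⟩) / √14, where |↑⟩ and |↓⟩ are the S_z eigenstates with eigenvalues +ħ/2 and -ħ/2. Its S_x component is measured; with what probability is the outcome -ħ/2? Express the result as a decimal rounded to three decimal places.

0.929

|-x⟩ = (|↑⟩ - |↓⟩)/√2, so ⟨-x|ψ⟩ = (-5 + i) / (√2·√14).
P = |-5 + i|² / 28 = 26/28.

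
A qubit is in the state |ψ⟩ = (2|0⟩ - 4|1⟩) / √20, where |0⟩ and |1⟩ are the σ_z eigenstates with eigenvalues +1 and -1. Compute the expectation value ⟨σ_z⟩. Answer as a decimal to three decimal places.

-0.600

⟨σ_z⟩ = |a|² - |b|² divided by |a|²+|b|², with a, b the |0⟩, |1⟩ amplitudes.
= (4 - 16)/20 = -12/20.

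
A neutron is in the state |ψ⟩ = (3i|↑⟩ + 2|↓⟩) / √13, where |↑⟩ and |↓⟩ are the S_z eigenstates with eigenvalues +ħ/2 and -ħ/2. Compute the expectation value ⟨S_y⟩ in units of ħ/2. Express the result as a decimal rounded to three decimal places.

⟨σ_y⟩ = 2 Im(a* b)/(|a|²+|b|²) with a = 3i, b = 2.
a* b = -6i, so ⟨σ_y⟩ = -12/13.
⟨S_y⟩ = (ħ/2)·⟨σ_y⟩.

-0.923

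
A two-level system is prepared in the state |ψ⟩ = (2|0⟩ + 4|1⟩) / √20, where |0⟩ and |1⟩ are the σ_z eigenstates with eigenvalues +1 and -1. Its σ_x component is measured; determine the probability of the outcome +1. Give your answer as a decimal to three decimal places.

|+x⟩ = (|0⟩ + |1⟩)/√2, so ⟨+x|ψ⟩ = (6) / (√2·√20).
P = |6|² / 40 = 36/40.

0.900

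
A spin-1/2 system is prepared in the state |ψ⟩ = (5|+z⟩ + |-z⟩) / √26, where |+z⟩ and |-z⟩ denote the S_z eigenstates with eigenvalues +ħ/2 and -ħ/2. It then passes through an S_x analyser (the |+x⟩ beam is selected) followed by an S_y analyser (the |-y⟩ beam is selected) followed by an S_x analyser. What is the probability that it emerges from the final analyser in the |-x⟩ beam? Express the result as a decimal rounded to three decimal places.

First analyser (S_x): P(|+x⟩) = |⟨+x|ψ⟩|² = 36/52.
After stage 1 the state is |+x⟩; P(|-y⟩) = |⟨-y|+x⟩|² = 1/2.
After stage 2 the state is |-y⟩; P(|-x⟩) = |⟨-x|-y⟩|² = 1/2.
Joint probability = 36/52 × 1/2 × 1/2 = 0.173.

0.173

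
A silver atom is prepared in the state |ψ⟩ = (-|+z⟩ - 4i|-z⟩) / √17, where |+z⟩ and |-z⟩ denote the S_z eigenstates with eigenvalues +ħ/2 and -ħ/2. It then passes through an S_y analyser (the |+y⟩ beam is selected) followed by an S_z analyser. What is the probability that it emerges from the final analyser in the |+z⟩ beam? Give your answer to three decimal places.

First analyser (S_y): P(|+y⟩) = |⟨+y|ψ⟩|² = 25/34.
After stage 1 the state is |+y⟩; P(|+z⟩) = |⟨+z|+y⟩|² = 1/2.
Joint probability = 25/34 × 1/2 = 0.368.

0.368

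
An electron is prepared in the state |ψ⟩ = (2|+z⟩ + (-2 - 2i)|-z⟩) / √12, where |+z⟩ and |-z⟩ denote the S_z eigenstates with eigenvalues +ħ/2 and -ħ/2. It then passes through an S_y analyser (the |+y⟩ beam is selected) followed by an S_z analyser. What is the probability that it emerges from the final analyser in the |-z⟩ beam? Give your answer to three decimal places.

0.083

First analyser (S_y): P(|+y⟩) = |⟨+y|ψ⟩|² = 4/24.
After stage 1 the state is |+y⟩; P(|-z⟩) = |⟨-z|+y⟩|² = 1/2.
Joint probability = 4/24 × 1/2 = 0.083.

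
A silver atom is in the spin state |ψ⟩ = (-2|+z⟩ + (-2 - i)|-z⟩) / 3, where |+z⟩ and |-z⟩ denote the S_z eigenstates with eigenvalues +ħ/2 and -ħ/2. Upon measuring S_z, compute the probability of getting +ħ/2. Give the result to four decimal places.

The +ħ/2 outcome corresponds to |+z⟩. Its amplitude in |ψ⟩ is -2/3.
P = |-2|² / 9 = 4/9.

0.4444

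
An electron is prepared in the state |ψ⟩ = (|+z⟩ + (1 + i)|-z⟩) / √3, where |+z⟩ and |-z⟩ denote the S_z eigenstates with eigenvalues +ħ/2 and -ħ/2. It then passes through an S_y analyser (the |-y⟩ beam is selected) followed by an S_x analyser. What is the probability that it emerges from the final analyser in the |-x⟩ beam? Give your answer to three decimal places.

First analyser (S_y): P(|-y⟩) = |⟨-y|ψ⟩|² = 1/6.
After stage 1 the state is |-y⟩; P(|-x⟩) = |⟨-x|-y⟩|² = 1/2.
Joint probability = 1/6 × 1/2 = 0.083.

0.083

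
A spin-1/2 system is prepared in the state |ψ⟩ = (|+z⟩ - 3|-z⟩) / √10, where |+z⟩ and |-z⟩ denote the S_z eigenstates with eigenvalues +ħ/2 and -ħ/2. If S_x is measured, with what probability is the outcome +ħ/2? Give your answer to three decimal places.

0.200

|+x⟩ = (|+z⟩ + |-z⟩)/√2, so ⟨+x|ψ⟩ = (-2) / (√2·√10).
P = |-2|² / 20 = 4/20.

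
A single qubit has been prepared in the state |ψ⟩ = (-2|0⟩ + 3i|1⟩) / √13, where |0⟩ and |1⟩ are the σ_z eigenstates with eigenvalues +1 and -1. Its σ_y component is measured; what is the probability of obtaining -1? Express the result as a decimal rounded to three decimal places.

|-y⟩ = (|0⟩ - i|1⟩)/√2, so ⟨-y|ψ⟩ = (-5) / (√2·√13).
P = |-5|² / 26 = 25/26.

0.962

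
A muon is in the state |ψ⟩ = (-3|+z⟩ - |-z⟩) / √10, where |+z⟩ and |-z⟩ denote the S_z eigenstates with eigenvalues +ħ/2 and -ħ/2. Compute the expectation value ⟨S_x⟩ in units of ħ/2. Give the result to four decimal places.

⟨σ_x⟩ = 2 Re(a* b)/(|a|²+|b|²) with a = -3, b = -1.
a* b = 3, so ⟨σ_x⟩ = 6/10.
⟨S_x⟩ = (ħ/2)·⟨σ_x⟩.

0.6000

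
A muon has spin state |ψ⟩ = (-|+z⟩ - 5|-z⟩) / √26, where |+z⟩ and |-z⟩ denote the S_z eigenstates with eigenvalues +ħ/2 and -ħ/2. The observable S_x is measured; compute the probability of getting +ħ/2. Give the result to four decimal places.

|+x⟩ = (|+z⟩ + |-z⟩)/√2, so ⟨+x|ψ⟩ = (-6) / (√2·√26).
P = |-6|² / 52 = 36/52.

0.6923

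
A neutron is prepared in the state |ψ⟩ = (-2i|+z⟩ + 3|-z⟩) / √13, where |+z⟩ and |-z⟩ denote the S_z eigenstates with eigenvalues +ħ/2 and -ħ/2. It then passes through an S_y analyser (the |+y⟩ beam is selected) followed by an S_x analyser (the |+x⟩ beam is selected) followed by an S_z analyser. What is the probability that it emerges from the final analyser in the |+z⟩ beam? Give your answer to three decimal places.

0.240

First analyser (S_y): P(|+y⟩) = |⟨+y|ψ⟩|² = 25/26.
After stage 1 the state is |+y⟩; P(|+x⟩) = |⟨+x|+y⟩|² = 1/2.
After stage 2 the state is |+x⟩; P(|+z⟩) = |⟨+z|+x⟩|² = 1/2.
Joint probability = 25/26 × 1/2 × 1/2 = 0.240.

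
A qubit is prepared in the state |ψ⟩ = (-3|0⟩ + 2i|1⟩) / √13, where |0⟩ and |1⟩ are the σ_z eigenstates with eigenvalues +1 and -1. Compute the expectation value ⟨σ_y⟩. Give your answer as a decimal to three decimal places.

⟨σ_y⟩ = 2 Im(a* b)/(|a|²+|b|²) with a = -3, b = 2i.
a* b = -6i, so ⟨σ_y⟩ = -12/13.

-0.923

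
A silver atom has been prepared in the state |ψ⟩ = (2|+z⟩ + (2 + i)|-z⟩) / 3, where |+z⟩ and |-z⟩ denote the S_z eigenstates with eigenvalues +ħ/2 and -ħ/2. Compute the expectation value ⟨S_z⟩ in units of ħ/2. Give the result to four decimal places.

⟨σ_z⟩ = |a|² - |b|² divided by |a|²+|b|², with a, b the |+z⟩, |-z⟩ amplitudes.
= (4 - 5)/9 = -1/9.
⟨S_z⟩ = (ħ/2)·⟨σ_z⟩.

-0.1111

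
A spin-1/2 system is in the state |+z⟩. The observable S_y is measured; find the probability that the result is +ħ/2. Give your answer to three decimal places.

In the S_z basis, |+z⟩ = |+z⟩ and |+y⟩ = (|+z⟩ + i|-z⟩)/√2.
|⟨+y|+z⟩|² = 1/2.

0.500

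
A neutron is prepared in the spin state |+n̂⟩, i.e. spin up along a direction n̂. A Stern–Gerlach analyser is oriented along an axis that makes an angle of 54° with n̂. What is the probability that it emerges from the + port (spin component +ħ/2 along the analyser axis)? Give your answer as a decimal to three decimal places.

For spin-½, the probability of finding spin-up along an axis at angle θ to the initial spin direction is cos²(θ/2); spin-down is sin²(θ/2).
θ = 54°, so P = cos²(27°) ≈ 0.794.

0.794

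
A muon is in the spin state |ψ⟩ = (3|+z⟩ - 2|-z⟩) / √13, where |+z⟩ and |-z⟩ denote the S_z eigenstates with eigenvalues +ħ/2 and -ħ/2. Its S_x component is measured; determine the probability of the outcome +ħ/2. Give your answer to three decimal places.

0.038

|+x⟩ = (|+z⟩ + |-z⟩)/√2, so ⟨+x|ψ⟩ = (1) / (√2·√13).
P = |1|² / 26 = 1/26.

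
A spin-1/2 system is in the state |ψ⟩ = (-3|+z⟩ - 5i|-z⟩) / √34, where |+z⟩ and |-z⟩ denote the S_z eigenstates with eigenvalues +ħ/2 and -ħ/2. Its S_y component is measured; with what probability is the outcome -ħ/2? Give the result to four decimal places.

0.0588

|-y⟩ = (|+z⟩ - i|-z⟩)/√2, so ⟨-y|ψ⟩ = (2) / (√2·√34).
P = |2|² / 68 = 4/68.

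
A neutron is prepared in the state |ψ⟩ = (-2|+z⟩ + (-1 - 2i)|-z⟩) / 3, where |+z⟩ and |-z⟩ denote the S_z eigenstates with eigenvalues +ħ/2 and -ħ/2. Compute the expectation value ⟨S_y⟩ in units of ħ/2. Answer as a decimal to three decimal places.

⟨σ_y⟩ = 2 Im(a* b)/(|a|²+|b|²) with a = -2, b = (-1 - 2i).
a* b = (2 + 4i), so ⟨σ_y⟩ = 8/9.
⟨S_y⟩ = (ħ/2)·⟨σ_y⟩.

0.889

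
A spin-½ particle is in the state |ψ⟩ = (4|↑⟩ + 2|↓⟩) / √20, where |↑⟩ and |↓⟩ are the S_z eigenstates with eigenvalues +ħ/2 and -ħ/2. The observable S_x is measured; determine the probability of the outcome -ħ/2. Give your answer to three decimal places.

0.100

|-x⟩ = (|↑⟩ - |↓⟩)/√2, so ⟨-x|ψ⟩ = (2) / (√2·√20).
P = |2|² / 40 = 4/40.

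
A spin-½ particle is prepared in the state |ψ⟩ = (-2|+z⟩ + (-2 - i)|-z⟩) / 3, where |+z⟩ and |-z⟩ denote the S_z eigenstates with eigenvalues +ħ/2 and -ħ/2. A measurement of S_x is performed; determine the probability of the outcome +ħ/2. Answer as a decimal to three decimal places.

|+x⟩ = (|+z⟩ + |-z⟩)/√2, so ⟨+x|ψ⟩ = (-4 - i) / (√2·3).
P = |-4 - i|² / 18 = 17/18.

0.944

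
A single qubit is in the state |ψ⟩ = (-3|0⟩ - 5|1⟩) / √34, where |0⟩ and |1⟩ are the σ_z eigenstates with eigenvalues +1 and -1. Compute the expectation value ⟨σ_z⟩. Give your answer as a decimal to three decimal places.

⟨σ_z⟩ = |a|² - |b|² divided by |a|²+|b|², with a, b the |0⟩, |1⟩ amplitudes.
= (9 - 25)/34 = -16/34.

-0.471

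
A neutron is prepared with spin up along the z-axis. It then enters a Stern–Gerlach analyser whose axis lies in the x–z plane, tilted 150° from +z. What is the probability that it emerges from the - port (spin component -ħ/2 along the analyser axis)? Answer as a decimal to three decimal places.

0.933

For spin-½, the probability of finding spin-up along an axis at angle θ to the initial spin direction is cos²(θ/2); spin-down is sin²(θ/2).
θ = 150°, so P = sin²(75°) ≈ 0.933.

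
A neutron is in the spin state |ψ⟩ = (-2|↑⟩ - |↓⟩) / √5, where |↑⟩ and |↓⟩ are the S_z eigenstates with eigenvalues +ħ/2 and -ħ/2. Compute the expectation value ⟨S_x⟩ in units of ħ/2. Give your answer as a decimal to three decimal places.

⟨σ_x⟩ = 2 Re(a* b)/(|a|²+|b|²) with a = -2, b = -1.
a* b = 2, so ⟨σ_x⟩ = 4/5.
⟨S_x⟩ = (ħ/2)·⟨σ_x⟩.

0.800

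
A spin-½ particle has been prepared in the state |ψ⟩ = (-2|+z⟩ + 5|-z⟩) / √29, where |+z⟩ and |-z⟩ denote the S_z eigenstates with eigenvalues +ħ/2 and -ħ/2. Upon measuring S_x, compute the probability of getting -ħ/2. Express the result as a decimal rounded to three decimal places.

0.845

|-x⟩ = (|+z⟩ - |-z⟩)/√2, so ⟨-x|ψ⟩ = (-7) / (√2·√29).
P = |-7|² / 58 = 49/58.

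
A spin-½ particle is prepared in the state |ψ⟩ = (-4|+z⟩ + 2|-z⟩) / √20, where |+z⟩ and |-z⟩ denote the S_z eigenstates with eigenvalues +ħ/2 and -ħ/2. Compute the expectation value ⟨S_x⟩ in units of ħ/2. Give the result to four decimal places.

⟨σ_x⟩ = 2 Re(a* b)/(|a|²+|b|²) with a = -4, b = 2.
a* b = -8, so ⟨σ_x⟩ = -16/20.
⟨S_x⟩ = (ħ/2)·⟨σ_x⟩.

-0.8000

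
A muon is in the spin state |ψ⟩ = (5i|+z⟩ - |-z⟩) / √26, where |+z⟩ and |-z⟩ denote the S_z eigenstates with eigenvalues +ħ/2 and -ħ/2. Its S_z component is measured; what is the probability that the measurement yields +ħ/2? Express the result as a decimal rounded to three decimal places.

0.962

The +ħ/2 outcome corresponds to |+z⟩. Its amplitude in |ψ⟩ is 5i/√26.
P = |5i|² / 26 = 25/26.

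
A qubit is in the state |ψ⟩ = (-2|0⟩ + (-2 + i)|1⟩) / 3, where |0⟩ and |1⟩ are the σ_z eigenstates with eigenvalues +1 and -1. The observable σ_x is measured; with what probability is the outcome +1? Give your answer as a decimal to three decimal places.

|+x⟩ = (|0⟩ + |1⟩)/√2, so ⟨+x|ψ⟩ = (-4 + i) / (√2·3).
P = |-4 + i|² / 18 = 17/18.

0.944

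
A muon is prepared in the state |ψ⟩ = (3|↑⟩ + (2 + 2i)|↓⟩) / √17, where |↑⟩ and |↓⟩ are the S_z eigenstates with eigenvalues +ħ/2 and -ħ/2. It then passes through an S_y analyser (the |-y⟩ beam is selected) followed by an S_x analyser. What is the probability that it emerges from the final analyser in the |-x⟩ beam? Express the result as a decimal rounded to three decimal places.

0.074

First analyser (S_y): P(|-y⟩) = |⟨-y|ψ⟩|² = 5/34.
After stage 1 the state is |-y⟩; P(|-x⟩) = |⟨-x|-y⟩|² = 1/2.
Joint probability = 5/34 × 1/2 = 0.074.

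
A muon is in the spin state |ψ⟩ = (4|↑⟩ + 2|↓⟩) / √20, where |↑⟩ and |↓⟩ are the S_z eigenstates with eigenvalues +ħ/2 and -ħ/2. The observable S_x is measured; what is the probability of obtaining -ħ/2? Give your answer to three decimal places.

0.100

|-x⟩ = (|↑⟩ - |↓⟩)/√2, so ⟨-x|ψ⟩ = (2) / (√2·√20).
P = |2|² / 40 = 4/40.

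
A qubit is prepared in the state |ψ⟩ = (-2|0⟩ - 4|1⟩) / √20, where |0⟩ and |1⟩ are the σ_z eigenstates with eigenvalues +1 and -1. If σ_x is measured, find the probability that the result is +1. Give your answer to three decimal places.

|+x⟩ = (|0⟩ + |1⟩)/√2, so ⟨+x|ψ⟩ = (-6) / (√2·√20).
P = |-6|² / 40 = 36/40.

0.900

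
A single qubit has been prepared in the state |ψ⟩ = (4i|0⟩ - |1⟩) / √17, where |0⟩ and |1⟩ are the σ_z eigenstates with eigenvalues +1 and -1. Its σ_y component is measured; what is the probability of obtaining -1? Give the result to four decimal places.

0.2647

|-y⟩ = (|0⟩ - i|1⟩)/√2, so ⟨-y|ψ⟩ = (3i) / (√2·√17).
P = |3i|² / 34 = 9/34.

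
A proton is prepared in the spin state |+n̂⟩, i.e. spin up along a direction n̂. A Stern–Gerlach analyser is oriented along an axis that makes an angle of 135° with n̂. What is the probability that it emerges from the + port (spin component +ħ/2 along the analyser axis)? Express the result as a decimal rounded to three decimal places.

For spin-½, the probability of finding spin-up along an axis at angle θ to the initial spin direction is cos²(θ/2); spin-down is sin²(θ/2).
θ = 135°, so P = cos²(67.5°) ≈ 0.146.

0.146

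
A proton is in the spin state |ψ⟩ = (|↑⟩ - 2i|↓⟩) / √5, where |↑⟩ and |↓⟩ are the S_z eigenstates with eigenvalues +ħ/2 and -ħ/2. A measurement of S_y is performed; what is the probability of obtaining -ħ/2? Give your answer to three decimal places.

|-y⟩ = (|↑⟩ - i|↓⟩)/√2, so ⟨-y|ψ⟩ = (3) / (√2·√5).
P = |3|² / 10 = 9/10.

0.900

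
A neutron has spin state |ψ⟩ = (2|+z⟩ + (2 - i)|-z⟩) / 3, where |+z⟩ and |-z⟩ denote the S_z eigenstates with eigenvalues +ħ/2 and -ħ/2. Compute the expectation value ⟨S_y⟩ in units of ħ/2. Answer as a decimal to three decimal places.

-0.444

⟨σ_y⟩ = 2 Im(a* b)/(|a|²+|b|²) with a = 2, b = (2 - i).
a* b = (4 - 2i), so ⟨σ_y⟩ = -4/9.
⟨S_y⟩ = (ħ/2)·⟨σ_y⟩.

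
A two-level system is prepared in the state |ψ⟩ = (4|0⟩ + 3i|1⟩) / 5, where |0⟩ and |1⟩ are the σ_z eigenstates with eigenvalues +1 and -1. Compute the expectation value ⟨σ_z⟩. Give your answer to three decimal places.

⟨σ_z⟩ = |a|² - |b|² divided by |a|²+|b|², with a, b the |0⟩, |1⟩ amplitudes.
= (16 - 9)/25 = 7/25.

0.280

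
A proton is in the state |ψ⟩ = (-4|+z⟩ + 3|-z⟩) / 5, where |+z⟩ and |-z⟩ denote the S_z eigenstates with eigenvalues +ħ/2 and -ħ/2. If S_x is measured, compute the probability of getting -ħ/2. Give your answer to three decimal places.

|-x⟩ = (|+z⟩ - |-z⟩)/√2, so ⟨-x|ψ⟩ = (-7) / (√2·5).
P = |-7|² / 50 = 49/50.

0.980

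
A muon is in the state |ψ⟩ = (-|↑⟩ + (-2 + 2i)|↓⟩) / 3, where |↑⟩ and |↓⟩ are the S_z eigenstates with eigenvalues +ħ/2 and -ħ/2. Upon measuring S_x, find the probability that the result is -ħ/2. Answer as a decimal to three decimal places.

|-x⟩ = (|↑⟩ - |↓⟩)/√2, so ⟨-x|ψ⟩ = (1 - 2i) / (√2·3).
P = |1 - 2i|² / 18 = 5/18.

0.278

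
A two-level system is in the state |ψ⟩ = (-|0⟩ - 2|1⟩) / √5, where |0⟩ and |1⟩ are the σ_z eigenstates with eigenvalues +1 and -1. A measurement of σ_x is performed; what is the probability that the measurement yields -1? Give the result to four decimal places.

|-x⟩ = (|0⟩ - |1⟩)/√2, so ⟨-x|ψ⟩ = (1) / (√2·√5).
P = |1|² / 10 = 1/10.

0.1000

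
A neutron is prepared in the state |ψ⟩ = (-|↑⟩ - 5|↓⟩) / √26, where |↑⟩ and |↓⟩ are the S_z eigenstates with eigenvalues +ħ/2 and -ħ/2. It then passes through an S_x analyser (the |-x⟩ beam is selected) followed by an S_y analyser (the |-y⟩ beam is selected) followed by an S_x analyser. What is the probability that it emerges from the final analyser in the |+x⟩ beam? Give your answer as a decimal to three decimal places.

First analyser (S_x): P(|-x⟩) = |⟨-x|ψ⟩|² = 16/52.
After stage 1 the state is |-x⟩; P(|-y⟩) = |⟨-y|-x⟩|² = 1/2.
After stage 2 the state is |-y⟩; P(|+x⟩) = |⟨+x|-y⟩|² = 1/2.
Joint probability = 16/52 × 1/2 × 1/2 = 0.077.

0.077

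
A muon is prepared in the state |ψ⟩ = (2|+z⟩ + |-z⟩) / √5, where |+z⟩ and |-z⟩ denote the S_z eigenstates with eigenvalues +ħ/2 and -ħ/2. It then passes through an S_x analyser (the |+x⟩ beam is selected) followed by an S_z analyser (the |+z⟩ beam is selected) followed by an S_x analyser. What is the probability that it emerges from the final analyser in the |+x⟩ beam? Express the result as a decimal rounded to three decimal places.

0.225

First analyser (S_x): P(|+x⟩) = |⟨+x|ψ⟩|² = 9/10.
After stage 1 the state is |+x⟩; P(|+z⟩) = |⟨+z|+x⟩|² = 1/2.
After stage 2 the state is |+z⟩; P(|+x⟩) = |⟨+x|+z⟩|² = 1/2.
Joint probability = 9/10 × 1/2 × 1/2 = 0.225.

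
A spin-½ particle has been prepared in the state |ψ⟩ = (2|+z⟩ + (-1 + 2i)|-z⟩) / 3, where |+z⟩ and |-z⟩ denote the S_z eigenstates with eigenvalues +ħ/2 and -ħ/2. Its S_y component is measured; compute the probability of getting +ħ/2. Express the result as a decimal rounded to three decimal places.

|+y⟩ = (|+z⟩ + i|-z⟩)/√2, so ⟨+y|ψ⟩ = (4 + i) / (√2·3).
P = |4 + i|² / 18 = 17/18.

0.944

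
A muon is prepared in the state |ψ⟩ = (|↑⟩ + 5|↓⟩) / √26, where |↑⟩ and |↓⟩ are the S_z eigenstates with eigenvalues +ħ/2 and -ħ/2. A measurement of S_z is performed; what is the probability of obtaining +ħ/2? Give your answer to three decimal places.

The +ħ/2 outcome corresponds to |↑⟩. Its amplitude in |ψ⟩ is 1/√26.
P = |1|² / 26 = 1/26.

0.038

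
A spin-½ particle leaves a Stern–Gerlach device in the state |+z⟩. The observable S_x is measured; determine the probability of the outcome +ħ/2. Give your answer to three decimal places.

In the S_z basis, |+z⟩ = |+z⟩ and |+x⟩ = (|+z⟩ + |-z⟩)/√2.
|⟨+x|+z⟩|² = 1/2.

0.500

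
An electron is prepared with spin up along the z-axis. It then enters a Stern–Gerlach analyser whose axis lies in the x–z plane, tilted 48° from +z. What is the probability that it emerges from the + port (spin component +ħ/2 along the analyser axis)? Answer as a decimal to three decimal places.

For spin-½, the probability of finding spin-up along an axis at angle θ to the initial spin direction is cos²(θ/2); spin-down is sin²(θ/2).
θ = 48°, so P = cos²(24°) ≈ 0.835.

0.835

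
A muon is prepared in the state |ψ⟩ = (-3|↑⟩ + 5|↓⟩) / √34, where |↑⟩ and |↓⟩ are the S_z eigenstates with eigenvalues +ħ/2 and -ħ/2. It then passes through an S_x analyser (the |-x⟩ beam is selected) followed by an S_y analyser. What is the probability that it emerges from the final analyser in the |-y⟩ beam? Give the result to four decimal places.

0.4706

First analyser (S_x): P(|-x⟩) = |⟨-x|ψ⟩|² = 64/68.
After stage 1 the state is |-x⟩; P(|-y⟩) = |⟨-y|-x⟩|² = 1/2.
Joint probability = 64/68 × 1/2 = 0.4706.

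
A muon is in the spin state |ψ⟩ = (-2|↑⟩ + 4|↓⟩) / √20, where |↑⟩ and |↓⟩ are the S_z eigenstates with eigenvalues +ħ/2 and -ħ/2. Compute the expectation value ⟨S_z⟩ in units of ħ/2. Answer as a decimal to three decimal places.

⟨σ_z⟩ = |a|² - |b|² divided by |a|²+|b|², with a, b the |↑⟩, |↓⟩ amplitudes.
= (4 - 16)/20 = -12/20.
⟨S_z⟩ = (ħ/2)·⟨σ_z⟩.

-0.600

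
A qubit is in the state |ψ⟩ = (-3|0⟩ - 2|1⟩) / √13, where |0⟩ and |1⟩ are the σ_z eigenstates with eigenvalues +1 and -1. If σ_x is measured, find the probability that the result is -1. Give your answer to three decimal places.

|-x⟩ = (|0⟩ - |1⟩)/√2, so ⟨-x|ψ⟩ = (-1) / (√2·√13).
P = |-1|² / 26 = 1/26.

0.038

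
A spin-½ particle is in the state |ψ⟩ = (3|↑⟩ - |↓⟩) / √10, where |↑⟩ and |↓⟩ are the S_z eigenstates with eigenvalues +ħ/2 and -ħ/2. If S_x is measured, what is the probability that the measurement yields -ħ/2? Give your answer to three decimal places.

0.800

|-x⟩ = (|↑⟩ - |↓⟩)/√2, so ⟨-x|ψ⟩ = (4) / (√2·√10).
P = |4|² / 20 = 16/20.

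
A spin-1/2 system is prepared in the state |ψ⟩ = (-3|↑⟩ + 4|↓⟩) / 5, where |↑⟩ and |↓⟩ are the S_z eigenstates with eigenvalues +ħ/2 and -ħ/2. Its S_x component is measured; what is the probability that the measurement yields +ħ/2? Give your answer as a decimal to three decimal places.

|+x⟩ = (|↑⟩ + |↓⟩)/√2, so ⟨+x|ψ⟩ = (1) / (√2·5).
P = |1|² / 50 = 1/50.

0.020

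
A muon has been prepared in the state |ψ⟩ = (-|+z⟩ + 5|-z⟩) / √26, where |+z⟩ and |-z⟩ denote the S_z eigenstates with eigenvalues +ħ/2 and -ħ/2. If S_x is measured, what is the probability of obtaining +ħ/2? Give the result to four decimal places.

0.3077

|+x⟩ = (|+z⟩ + |-z⟩)/√2, so ⟨+x|ψ⟩ = (4) / (√2·√26).
P = |4|² / 52 = 16/52.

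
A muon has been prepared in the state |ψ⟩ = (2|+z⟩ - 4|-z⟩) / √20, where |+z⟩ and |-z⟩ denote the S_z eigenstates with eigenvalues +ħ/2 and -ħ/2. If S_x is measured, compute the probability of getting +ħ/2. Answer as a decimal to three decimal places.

|+x⟩ = (|+z⟩ + |-z⟩)/√2, so ⟨+x|ψ⟩ = (-2) / (√2·√20).
P = |-2|² / 40 = 4/40.

0.100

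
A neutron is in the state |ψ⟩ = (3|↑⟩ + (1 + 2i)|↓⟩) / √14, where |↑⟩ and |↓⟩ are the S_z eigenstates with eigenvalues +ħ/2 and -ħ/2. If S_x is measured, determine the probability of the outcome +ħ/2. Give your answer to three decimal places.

0.714

|+x⟩ = (|↑⟩ + |↓⟩)/√2, so ⟨+x|ψ⟩ = (4 + 2i) / (√2·√14).
P = |4 + 2i|² / 28 = 20/28.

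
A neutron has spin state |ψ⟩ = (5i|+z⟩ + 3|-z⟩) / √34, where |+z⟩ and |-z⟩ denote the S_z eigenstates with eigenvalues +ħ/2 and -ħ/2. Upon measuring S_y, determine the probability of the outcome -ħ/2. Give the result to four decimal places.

0.9412

|-y⟩ = (|+z⟩ - i|-z⟩)/√2, so ⟨-y|ψ⟩ = (8i) / (√2·√34).
P = |8i|² / 68 = 64/68.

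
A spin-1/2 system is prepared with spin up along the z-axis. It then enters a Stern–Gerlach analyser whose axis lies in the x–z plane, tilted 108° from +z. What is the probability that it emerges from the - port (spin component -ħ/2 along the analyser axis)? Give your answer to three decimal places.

For spin-½, the probability of finding spin-up along an axis at angle θ to the initial spin direction is cos²(θ/2); spin-down is sin²(θ/2).
θ = 108°, so P = sin²(54°) ≈ 0.655.

0.655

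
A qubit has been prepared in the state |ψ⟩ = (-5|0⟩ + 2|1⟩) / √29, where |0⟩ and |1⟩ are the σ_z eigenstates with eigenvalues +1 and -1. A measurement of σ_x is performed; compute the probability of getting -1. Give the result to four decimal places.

0.8448

|-x⟩ = (|0⟩ - |1⟩)/√2, so ⟨-x|ψ⟩ = (-7) / (√2·√29).
P = |-7|² / 58 = 49/58.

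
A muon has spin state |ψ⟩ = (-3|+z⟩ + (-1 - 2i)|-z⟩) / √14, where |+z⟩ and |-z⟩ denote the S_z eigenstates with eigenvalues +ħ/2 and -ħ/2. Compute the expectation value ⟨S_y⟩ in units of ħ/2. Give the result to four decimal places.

⟨σ_y⟩ = 2 Im(a* b)/(|a|²+|b|²) with a = -3, b = (-1 - 2i).
a* b = (3 + 6i), so ⟨σ_y⟩ = 12/14.
⟨S_y⟩ = (ħ/2)·⟨σ_y⟩.

0.8571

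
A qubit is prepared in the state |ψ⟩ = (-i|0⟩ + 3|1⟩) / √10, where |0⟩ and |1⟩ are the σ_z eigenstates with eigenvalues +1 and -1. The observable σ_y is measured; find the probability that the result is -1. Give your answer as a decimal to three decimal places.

0.200

|-y⟩ = (|0⟩ - i|1⟩)/√2, so ⟨-y|ψ⟩ = (2i) / (√2·√10).
P = |2i|² / 20 = 4/20.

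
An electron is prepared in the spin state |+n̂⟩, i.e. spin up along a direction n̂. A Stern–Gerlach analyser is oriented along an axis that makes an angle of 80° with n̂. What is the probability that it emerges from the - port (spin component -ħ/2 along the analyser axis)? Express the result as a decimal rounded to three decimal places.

For spin-½, the probability of finding spin-up along an axis at angle θ to the initial spin direction is cos²(θ/2); spin-down is sin²(θ/2).
θ = 80°, so P = sin²(40°) ≈ 0.413.

0.413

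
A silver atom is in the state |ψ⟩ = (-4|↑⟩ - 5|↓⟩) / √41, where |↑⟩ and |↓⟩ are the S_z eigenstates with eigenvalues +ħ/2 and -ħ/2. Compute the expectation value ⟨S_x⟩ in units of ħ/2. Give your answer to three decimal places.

0.976

⟨σ_x⟩ = 2 Re(a* b)/(|a|²+|b|²) with a = -4, b = -5.
a* b = 20, so ⟨σ_x⟩ = 40/41.
⟨S_x⟩ = (ħ/2)·⟨σ_x⟩.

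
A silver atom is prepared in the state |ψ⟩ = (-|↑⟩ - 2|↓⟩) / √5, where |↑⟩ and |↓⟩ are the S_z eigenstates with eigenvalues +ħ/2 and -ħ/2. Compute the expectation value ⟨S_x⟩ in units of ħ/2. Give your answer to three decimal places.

⟨σ_x⟩ = 2 Re(a* b)/(|a|²+|b|²) with a = -1, b = -2.
a* b = 2, so ⟨σ_x⟩ = 4/5.
⟨S_x⟩ = (ħ/2)·⟨σ_x⟩.

0.800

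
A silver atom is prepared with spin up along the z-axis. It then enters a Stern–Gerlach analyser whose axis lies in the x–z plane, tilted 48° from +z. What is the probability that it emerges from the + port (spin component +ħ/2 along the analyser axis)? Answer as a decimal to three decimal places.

0.835

For spin-½, the probability of finding spin-up along an axis at angle θ to the initial spin direction is cos²(θ/2); spin-down is sin²(θ/2).
θ = 48°, so P = cos²(24°) ≈ 0.835.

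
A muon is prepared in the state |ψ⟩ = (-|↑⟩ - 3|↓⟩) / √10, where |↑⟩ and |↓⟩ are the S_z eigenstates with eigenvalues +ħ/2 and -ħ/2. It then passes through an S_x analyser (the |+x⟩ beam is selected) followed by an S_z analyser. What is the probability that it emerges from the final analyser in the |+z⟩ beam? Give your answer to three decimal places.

0.400

First analyser (S_x): P(|+x⟩) = |⟨+x|ψ⟩|² = 16/20.
After stage 1 the state is |+x⟩; P(|+z⟩) = |⟨+z|+x⟩|² = 1/2.
Joint probability = 16/20 × 1/2 = 0.400.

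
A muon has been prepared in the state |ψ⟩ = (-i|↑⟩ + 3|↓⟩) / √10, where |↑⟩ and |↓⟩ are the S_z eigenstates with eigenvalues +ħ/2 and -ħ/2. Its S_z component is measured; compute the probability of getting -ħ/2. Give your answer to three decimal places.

The -ħ/2 outcome corresponds to |↓⟩. Its amplitude in |ψ⟩ is 3/√10.
P = |3|² / 10 = 9/10.

0.900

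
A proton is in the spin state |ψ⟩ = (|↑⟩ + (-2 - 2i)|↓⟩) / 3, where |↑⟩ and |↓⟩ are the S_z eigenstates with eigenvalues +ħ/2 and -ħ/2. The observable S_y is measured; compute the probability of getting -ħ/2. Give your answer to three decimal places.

|-y⟩ = (|↑⟩ - i|↓⟩)/√2, so ⟨-y|ψ⟩ = (3 - 2i) / (√2·3).
P = |3 - 2i|² / 18 = 13/18.

0.722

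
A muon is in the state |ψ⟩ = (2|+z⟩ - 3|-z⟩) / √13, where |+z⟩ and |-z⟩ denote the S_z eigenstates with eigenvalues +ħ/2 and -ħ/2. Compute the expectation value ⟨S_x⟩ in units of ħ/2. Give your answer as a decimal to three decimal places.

-0.923

⟨σ_x⟩ = 2 Re(a* b)/(|a|²+|b|²) with a = 2, b = -3.
a* b = -6, so ⟨σ_x⟩ = -12/13.
⟨S_x⟩ = (ħ/2)·⟨σ_x⟩.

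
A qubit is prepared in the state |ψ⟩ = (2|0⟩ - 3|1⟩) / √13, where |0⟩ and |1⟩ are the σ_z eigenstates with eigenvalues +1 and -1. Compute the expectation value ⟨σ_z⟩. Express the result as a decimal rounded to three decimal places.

-0.385

⟨σ_z⟩ = |a|² - |b|² divided by |a|²+|b|², with a, b the |0⟩, |1⟩ amplitudes.
= (4 - 9)/13 = -5/13.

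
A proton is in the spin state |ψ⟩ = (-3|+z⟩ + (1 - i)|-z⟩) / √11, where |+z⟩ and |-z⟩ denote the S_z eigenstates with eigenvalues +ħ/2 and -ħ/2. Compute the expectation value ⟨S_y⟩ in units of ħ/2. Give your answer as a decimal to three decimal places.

⟨σ_y⟩ = 2 Im(a* b)/(|a|²+|b|²) with a = -3, b = (1 - i).
a* b = (-3 + 3i), so ⟨σ_y⟩ = 6/11.
⟨S_y⟩ = (ħ/2)·⟨σ_y⟩.

0.545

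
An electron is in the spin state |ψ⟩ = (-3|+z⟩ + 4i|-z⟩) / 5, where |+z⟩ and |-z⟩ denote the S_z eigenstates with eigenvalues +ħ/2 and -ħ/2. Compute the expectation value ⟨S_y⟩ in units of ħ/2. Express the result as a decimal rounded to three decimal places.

-0.960

⟨σ_y⟩ = 2 Im(a* b)/(|a|²+|b|²) with a = -3, b = 4i.
a* b = -12i, so ⟨σ_y⟩ = -24/25.
⟨S_y⟩ = (ħ/2)·⟨σ_y⟩.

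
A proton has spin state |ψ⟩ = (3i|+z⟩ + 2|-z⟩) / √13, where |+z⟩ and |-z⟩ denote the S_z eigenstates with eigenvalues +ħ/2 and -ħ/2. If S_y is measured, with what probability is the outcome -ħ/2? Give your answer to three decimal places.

0.962

|-y⟩ = (|+z⟩ - i|-z⟩)/√2, so ⟨-y|ψ⟩ = (5i) / (√2·√13).
P = |5i|² / 26 = 25/26.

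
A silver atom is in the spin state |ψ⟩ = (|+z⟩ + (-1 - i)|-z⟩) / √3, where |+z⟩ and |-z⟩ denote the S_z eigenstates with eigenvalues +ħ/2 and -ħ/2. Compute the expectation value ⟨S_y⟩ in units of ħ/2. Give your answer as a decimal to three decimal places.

⟨σ_y⟩ = 2 Im(a* b)/(|a|²+|b|²) with a = 1, b = (-1 - i).
a* b = (-1 - i), so ⟨σ_y⟩ = -2/3.
⟨S_y⟩ = (ħ/2)·⟨σ_y⟩.

-0.667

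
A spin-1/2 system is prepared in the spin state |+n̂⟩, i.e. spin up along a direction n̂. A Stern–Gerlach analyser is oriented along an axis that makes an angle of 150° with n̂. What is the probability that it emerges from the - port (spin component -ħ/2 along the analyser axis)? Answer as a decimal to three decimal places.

0.933

For spin-½, the probability of finding spin-up along an axis at angle θ to the initial spin direction is cos²(θ/2); spin-down is sin²(θ/2).
θ = 150°, so P = sin²(75°) ≈ 0.933.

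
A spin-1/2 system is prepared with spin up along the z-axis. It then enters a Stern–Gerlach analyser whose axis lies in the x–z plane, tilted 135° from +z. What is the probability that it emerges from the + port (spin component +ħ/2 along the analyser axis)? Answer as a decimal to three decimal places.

0.146

For spin-½, the probability of finding spin-up along an axis at angle θ to the initial spin direction is cos²(θ/2); spin-down is sin²(θ/2).
θ = 135°, so P = cos²(67.5°) ≈ 0.146.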